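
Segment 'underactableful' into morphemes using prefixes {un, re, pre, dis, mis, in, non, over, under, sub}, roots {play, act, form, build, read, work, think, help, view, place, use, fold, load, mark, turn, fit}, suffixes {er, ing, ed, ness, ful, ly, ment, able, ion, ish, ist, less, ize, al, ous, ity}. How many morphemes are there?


Segmenting 'underactableful' against the inventory:
  'under' -> prefix (morpheme 1)
  'act' -> root (morpheme 2)
  'able' -> suffix (morpheme 3)
  'ful' -> suffix (morpheme 4)
Total morphemes: 4

4


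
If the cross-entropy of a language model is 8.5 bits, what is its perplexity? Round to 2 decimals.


Perplexity formula: PP = 2^H
H = 8.5
PP = 2^8.5
Decompose: 2^8.5 = 2^8 * 2^0.5 = 2^8 * sqrt(2)
2^8 = 256, sqrt(2) ~ 1.4142136
PP ~ 256 * 1.4142136 = 362.0386816
Rounded to 2 decimals: 362.04

362.04


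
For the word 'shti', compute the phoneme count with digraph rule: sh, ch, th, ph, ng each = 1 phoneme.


Parsing 'shti' greedily, digraphs first:
  'sh' -> digraph (1 consonant phoneme) (phonemes so far: 1)
  't' -> consonant phoneme (phonemes so far: 2)
  'i' -> vowel phoneme (phonemes so far: 3)
Total phonemes: 3

3


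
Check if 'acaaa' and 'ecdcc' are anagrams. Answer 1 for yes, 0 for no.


Sort characters of 'acaaa': 'aaaac'
Sort characters of 'ecdcc': 'cccde'
Sorted forms differ -> they are NOT anagrams
Result: 0

0


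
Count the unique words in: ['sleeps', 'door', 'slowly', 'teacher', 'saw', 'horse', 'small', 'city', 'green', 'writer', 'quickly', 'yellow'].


Listing all tokens and tracking unique types:
  Token 1: 'sleeps' -> NEW (unique so far: 1)
  Token 2: 'door' -> NEW (unique so far: 2)
  Token 3: 'slowly' -> NEW (unique so far: 3)
  Token 4: 'teacher' -> NEW (unique so far: 4)
  Token 5: 'saw' -> NEW (unique so far: 5)
  Token 6: 'horse' -> NEW (unique so far: 6)
  Token 7: 'small' -> NEW (unique so far: 7)
  Token 8: 'city' -> NEW (unique so far: 8)
  Token 9: 'green' -> NEW (unique so far: 9)
  Token 10: 'writer' -> NEW (unique so far: 10)
  Token 11: 'quickly' -> NEW (unique so far: 11)
  Token 12: 'yellow' -> NEW (unique so far: 12)
Unique types: ('city', 'door', 'green', 'horse', 'quickly', 'saw', 'sleeps', 'slowly', 'small', 'teacher', 'writer', 'yellow')
Vocabulary size: 12

12


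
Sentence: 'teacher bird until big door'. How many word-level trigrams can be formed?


Word trigrams from [5] words:
  Trigram 1: (teacher bird until)
  Trigram 2: (bird until big)
  Trigram 3: (until big door)
Total word trigrams: 5 - 2 = 3

3


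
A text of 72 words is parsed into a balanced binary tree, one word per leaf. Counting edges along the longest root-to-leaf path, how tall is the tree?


In a balanced binary tree with n leaves the deepest leaf is ceil(log2(n)) edges below the root.
log2(72) = 6.1699
ceil(6.1699) = 7
height (edges) = 7

7


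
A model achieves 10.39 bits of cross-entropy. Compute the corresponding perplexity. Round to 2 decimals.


Perplexity formula: PP = 2^H
H = 10.39
PP = 2^10.39
Decompose: 2^10.39 = 2^10 * 2^0.39
2^10 = 1024, 2^0.39 ~ 1.3103934
PP ~ 1024 * 1.3103934 = 1341.8428416
Rounded to 2 decimals: 1341.84

1341.84


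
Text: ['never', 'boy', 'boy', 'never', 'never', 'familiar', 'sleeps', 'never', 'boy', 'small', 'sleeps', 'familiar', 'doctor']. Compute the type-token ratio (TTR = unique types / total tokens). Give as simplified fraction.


Tokens: 13
Unique types: ('boy', 'doctor', 'familiar', 'never', 'sleeps', 'small') = 6
TTR = 6/13
Already in lowest terms.

6/13


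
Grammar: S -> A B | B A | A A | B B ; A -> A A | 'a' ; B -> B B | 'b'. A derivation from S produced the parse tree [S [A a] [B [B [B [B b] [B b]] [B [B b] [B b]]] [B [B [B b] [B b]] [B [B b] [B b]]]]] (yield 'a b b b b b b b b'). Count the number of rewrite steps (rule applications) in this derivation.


Every bracketed nonterminal node [X ...] in the tree is produced by exactly one rule application.
Reading the tree off as a leftmost derivation:
  Step 1: S  =>  A B   (applied S -> A B)
  Step 2: A B  =>  a B   (applied A -> a)
  Step 3: a B  =>  a B B   (applied B -> B B)
  Step 4: a B B  =>  a B B B   (applied B -> B B)
  Step 5: a B B B  =>  a B B B B   (applied B -> B B)
  Step 6: a B B B B  =>  a b B B B   (applied B -> b)
  Step 7: a b B B B  =>  a b b B B   (applied B -> b)
  Step 8: a b b B B  =>  a b b B B B   (applied B -> B B)
  Step 9: a b b B B B  =>  a b b b B B   (applied B -> b)
  Step 10: a b b b B B  =>  a b b b b B   (applied B -> b)
  Step 11: a b b b b B  =>  a b b b b B B   (applied B -> B B)
  Step 12: a b b b b B B  =>  a b b b b B B B   (applied B -> B B)
  Step 13: a b b b b B B B  =>  a b b b b b B B   (applied B -> b)
  Step 14: a b b b b b B B  =>  a b b b b b b B   (applied B -> b)
  Step 15: a b b b b b b B  =>  a b b b b b b B B   (applied B -> B B)
  Step 16: a b b b b b b B B  =>  a b b b b b b b B   (applied B -> b)
  Step 17: a b b b b b b b B  =>  a b b b b b b b b   (applied B -> b)
Final yield: a b b b b b b b b
Total rewrite steps: 17

17


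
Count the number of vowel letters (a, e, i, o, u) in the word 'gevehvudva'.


Scanning each character of 'gevehvudva':
  Position 1: 'g' -> consonant (running count: 0)
  Position 2: 'e' -> vowel (running count: 1)
  Position 3: 'v' -> consonant (running count: 1)
  Position 4: 'e' -> vowel (running count: 2)
  Position 5: 'h' -> consonant (running count: 2)
  Position 6: 'v' -> consonant (running count: 2)
  Position 7: 'u' -> vowel (running count: 3)
  Position 8: 'd' -> consonant (running count: 3)
  Position 9: 'v' -> consonant (running count: 3)
  Position 10: 'a' -> vowel (running count: 4)
Total vowels: 4

4


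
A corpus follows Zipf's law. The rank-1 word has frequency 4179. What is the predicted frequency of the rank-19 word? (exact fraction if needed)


Zipf's law: freq(rank) = f1 / rank
f1 = 4179, rank = 19
freq = 4179 / 19
GCD(4179, 19) = 1
Simplified: 4179/19

4179/19


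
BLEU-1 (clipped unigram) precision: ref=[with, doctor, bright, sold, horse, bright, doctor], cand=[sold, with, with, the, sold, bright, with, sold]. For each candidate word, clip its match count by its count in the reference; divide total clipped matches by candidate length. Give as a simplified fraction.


Reference word counts: {'bright': 2, 'doctor': 2, 'horse': 1, 'sold': 1, 'with': 1}
Checking each candidate word (with clipping):
  'sold' -> in reference (ref count 1, used 1/1) -> match (matches: 1)
  'with' -> in reference (ref count 1, used 1/1) -> match (matches: 2)
  'with' -> ref count 1 already used up (1/1) -> clipped, no match (matches: 2)
  'the' -> not in reference -> no match (matches: 2)
  'sold' -> ref count 1 already used up (1/1) -> clipped, no match (matches: 2)
  'bright' -> in reference (ref count 2, used 1/2) -> match (matches: 3)
  'with' -> ref count 1 already used up (1/1) -> clipped, no match (matches: 3)
  'sold' -> ref count 1 already used up (1/1) -> clipped, no match (matches: 3)
Clipped matches: 3, Candidate length: 8
Precision = 3/8

3/8


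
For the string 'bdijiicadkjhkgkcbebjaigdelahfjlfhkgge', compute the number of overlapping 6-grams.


String 'bdijiicadkjhkgkcbebjaigdelahfjlfhkgge' has length L = 37.
Number of overlapping n-grams = L - n + 1
Substituting: 37 - 6 + 1 = 32

32


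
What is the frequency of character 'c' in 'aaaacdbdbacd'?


Scanning 'aaaacdbdbacd' for 'c':
  Position 4: 'c' -> MATCH (count: 1)
  Position 10: 'c' -> MATCH (count: 2)
Total occurrences of 'c': 2

2


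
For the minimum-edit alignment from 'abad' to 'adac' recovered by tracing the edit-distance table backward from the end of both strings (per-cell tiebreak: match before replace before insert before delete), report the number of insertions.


Edit distance = 2. Backtracking from cell (4, 4) with preference match > replace > insert > delete,
then listing the resulting alignment 'abad' -> 'adac' left to right:
  Step 1: keep 'a'
  Step 2: replace b->d
  Step 3: keep 'a'
  Step 4: replace d->c
Total insertions: 0

0


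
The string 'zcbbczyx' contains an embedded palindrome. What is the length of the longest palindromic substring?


Scanning 'zcbbczyx' for palindromic substrings.
Substring at positions 0-5: 'zcbbcz'.
Check: reverse('zcbbcz') = 'zcbbcz' -> palindrome confirmed.
Neighbouring characters ('-' / 'y') break symmetry, so it cannot extend further.
No longer palindromic substring exists; longest length = 6

6


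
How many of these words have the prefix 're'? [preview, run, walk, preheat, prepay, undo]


Checking each word for prefix 're':
  'preview' -> no (count: 0)
  'run' -> no (count: 0)
  'walk' -> no (count: 0)
  'preheat' -> no (count: 0)
  'prepay' -> no (count: 0)
  'undo' -> no (count: 0)
Total with prefix 're': 0

0


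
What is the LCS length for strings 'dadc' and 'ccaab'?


DP table for LCS of 'dadc' and 'ccaab':
       c  c  a  a  b
    0  0  0  0  0  0
  d 0  0  0  0  0  0
  a 0  0  0  1  1  1
  d 0  0  0  1  1  1
  c 0  1  1  1  1  1
LCS: 'a'
LCS length = 1

1


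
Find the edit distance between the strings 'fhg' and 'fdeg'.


Building DP table for s1='fhg' (len 3) and s2='fdeg' (len 4):
       f  d  e  g
    0  1  2  3  4
  f 1  0  1  2  3
  h 2  1  1  2  3
  g 3  2  2  2  2
Edit distance = dp[3][4] = 2

2


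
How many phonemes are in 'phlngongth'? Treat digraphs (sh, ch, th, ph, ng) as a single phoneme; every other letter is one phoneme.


Parsing 'phlngongth' greedily, digraphs first:
  'ph' -> digraph (1 consonant phoneme) (phonemes so far: 1)
  'l' -> consonant phoneme (phonemes so far: 2)
  'ng' -> digraph (1 consonant phoneme) (phonemes so far: 3)
  'o' -> vowel phoneme (phonemes so far: 4)
  'ng' -> digraph (1 consonant phoneme) (phonemes so far: 5)
  'th' -> digraph (1 consonant phoneme) (phonemes so far: 6)
Total phonemes: 6

6


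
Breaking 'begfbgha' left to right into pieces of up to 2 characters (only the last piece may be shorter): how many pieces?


'begfbgha' has 8 characters.
Chunking with max size 2:
  Chunk 1: 'be' (positions 0-1)
  Chunk 2: 'gf' (positions 2-3)
  Chunk 3: 'bg' (positions 4-5)
  Chunk 4: 'ha' (positions 6-7)
Total chunks: ceil(8 / 2) = 4

4


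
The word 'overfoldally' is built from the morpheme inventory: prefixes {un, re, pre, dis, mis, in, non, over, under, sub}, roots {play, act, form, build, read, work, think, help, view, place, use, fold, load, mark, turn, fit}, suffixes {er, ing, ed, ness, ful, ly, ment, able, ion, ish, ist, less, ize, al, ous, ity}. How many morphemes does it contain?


Segmenting 'overfoldally' against the inventory:
  'over' -> prefix (morpheme 1)
  'fold' -> root (morpheme 2)
  'al' -> suffix (morpheme 3)
  'ly' -> suffix (morpheme 4)
Total morphemes: 4

4


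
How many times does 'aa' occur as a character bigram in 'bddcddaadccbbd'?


Scanning 'bddcddaadccbbd' for bigram 'aa':
  Position 0: 'bd' -> no
  Position 1: 'dd' -> no
  Position 2: 'dc' -> no
  Position 3: 'cd' -> no
  Position 4: 'dd' -> no
  Position 5: 'da' -> no
  Position 6: 'aa' -> MATCH
  Position 7: 'ad' -> no
  Position 8: 'dc' -> no
  Position 9: 'cc' -> no
  Position 10: 'cb' -> no
  Position 11: 'bb' -> no
  Position 12: 'bd' -> no
Total matches: 1

1


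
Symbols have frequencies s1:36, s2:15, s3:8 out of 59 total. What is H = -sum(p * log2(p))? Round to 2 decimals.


Computing entropy H = -sum(p_i * log2(p_i)):
  s1: p = 36/59 = 0.6102, -p*log2(p) = 0.4349
  s2: p = 15/59 = 0.2542, -p*log2(p) = 0.5023
  s3: p = 8/59 = 0.1356, -p*log2(p) = 0.3909
H = sum of terms = 1.3281
Rounded to 2 decimals: 1.33

1.33


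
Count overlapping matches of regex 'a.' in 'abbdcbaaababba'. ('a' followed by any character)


Pattern: a. means 'a' followed by any character.
Scanning 'abbdcbaaababba' position-by-position:
  Pos 0: window 'ab' -> MATCH
  Pos 1: window 'bb' -> no
  Pos 2: window 'bd' -> no
  Pos 3: window 'dc' -> no
  Pos 4: window 'cb' -> no
  Pos 5: window 'ba' -> no
  Pos 6: window 'aa' -> MATCH
  Pos 7: window 'aa' -> MATCH
  Pos 8: window 'ab' -> MATCH
  Pos 9: window 'ba' -> no
  Pos 10: window 'ab' -> MATCH
  Pos 11: window 'bb' -> no
  Pos 12: window 'ba' -> no
  Pos 13: window 'a' -> no
Total matches: 5

5


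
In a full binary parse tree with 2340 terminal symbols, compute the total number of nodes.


Leaf nodes (terminals): 2340
Internal nodes = n - 1 = 2340 - 1 = 2339
Total = leaves + internal = 2340 + 2339 = 4679

4679


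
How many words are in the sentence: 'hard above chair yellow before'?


Counting words by splitting on spaces:
  Word 1: 'hard'
  Word 2: 'above'
  Word 3: 'chair'
  Word 4: 'yellow'
  Word 5: 'before'
Total words: 5

5


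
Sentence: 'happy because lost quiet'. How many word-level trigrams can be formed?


Word trigrams from [4] words:
  Trigram 1: (happy because lost)
  Trigram 2: (because lost quiet)
Total word trigrams: 4 - 2 = 2

2


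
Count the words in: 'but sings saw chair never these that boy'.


Counting words by splitting on spaces:
  Word 1: 'but'
  Word 2: 'sings'
  Word 3: 'saw'
  Word 4: 'chair'
  Word 5: 'never'
  Word 6: 'these'
  Word 7: 'that'
  Word 8: 'boy'
Total words: 8

8


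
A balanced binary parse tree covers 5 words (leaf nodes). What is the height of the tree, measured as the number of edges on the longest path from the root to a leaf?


In a balanced binary tree with n leaves the deepest leaf is ceil(log2(n)) edges below the root.
log2(5) = 2.3219
ceil(2.3219) = 3
height (edges) = 3

3


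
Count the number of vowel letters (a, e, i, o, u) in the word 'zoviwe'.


Scanning each character of 'zoviwe':
  Position 1: 'z' -> consonant (running count: 0)
  Position 2: 'o' -> vowel (running count: 1)
  Position 3: 'v' -> consonant (running count: 1)
  Position 4: 'i' -> vowel (running count: 2)
  Position 5: 'w' -> consonant (running count: 2)
  Position 6: 'e' -> vowel (running count: 3)
Total vowels: 3

3


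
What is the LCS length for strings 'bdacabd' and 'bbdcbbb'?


DP table for LCS of 'bdacabd' and 'bbdcbbb':
       b  b  d  c  b  b  b
    0  0  0  0  0  0  0  0
  b 0  1  1  1  1  1  1  1
  d 0  1  1  2  2  2  2  2
  a 0  1  1  2  2  2  2  2
  c 0  1  1  2  3  3  3  3
  a 0  1  1  2  3  3  3  3
  b 0  1  2  2  3  4  4  4
  d 0  1  2  3  3  4  4  4
LCS: 'bdcb'
LCS length = 4

4


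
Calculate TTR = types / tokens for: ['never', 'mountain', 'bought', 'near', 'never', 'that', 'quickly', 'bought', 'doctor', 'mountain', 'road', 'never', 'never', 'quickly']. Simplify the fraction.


Tokens: 14
Unique types: ('bought', 'doctor', 'mountain', 'near', 'never', 'quickly', 'road', 'that') = 8
TTR = 8/14
Simplify: divide both by 2 -> 4/7
TTR = 4/7

4/7


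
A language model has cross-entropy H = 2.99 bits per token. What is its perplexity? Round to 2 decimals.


Perplexity formula: PP = 2^H
H = 2.99
PP = 2^2.99
Decompose: 2^2.99 = 2^2 * 2^0.99
2^2 = 4, 2^0.99 ~ 1.9861850
PP ~ 4 * 1.9861850 = 7.9447400
Rounded to 2 decimals: 7.94

7.94


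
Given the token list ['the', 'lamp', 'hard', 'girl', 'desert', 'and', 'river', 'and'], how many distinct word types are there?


Listing all tokens and tracking unique types:
  Token 1: 'the' -> NEW (unique so far: 1)
  Token 2: 'lamp' -> NEW (unique so far: 2)
  Token 3: 'hard' -> NEW (unique so far: 3)
  Token 4: 'girl' -> NEW (unique so far: 4)
  Token 5: 'desert' -> NEW (unique so far: 5)
  Token 6: 'and' -> NEW (unique so far: 6)
  Token 7: 'river' -> NEW (unique so far: 7)
  Token 8: 'and' -> duplicate (unique so far: 7)
Unique types: ('and', 'desert', 'girl', 'hard', 'lamp', 'river', 'the')
Vocabulary size: 7

7


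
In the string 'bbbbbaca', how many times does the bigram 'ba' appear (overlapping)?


Scanning 'bbbbbaca' for bigram 'ba':
  Position 0: 'bb' -> no
  Position 1: 'bb' -> no
  Position 2: 'bb' -> no
  Position 3: 'bb' -> no
  Position 4: 'ba' -> MATCH
  Position 5: 'ac' -> no
  Position 6: 'ca' -> no
Total matches: 1

1


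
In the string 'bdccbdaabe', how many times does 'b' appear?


Scanning 'bdccbdaabe' for 'b':
  Position 0: 'b' -> MATCH (count: 1)
  Position 4: 'b' -> MATCH (count: 2)
  Position 8: 'b' -> MATCH (count: 3)
Total occurrences of 'b': 3

3


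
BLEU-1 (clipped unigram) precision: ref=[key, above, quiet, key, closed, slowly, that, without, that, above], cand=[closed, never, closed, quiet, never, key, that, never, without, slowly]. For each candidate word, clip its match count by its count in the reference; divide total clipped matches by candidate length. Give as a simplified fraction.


Reference word counts: {'above': 2, 'closed': 1, 'key': 2, 'quiet': 1, 'slowly': 1, 'that': 2, 'without': 1}
Checking each candidate word (with clipping):
  'closed' -> in reference (ref count 1, used 1/1) -> match (matches: 1)
  'never' -> not in reference -> no match (matches: 1)
  'closed' -> ref count 1 already used up (1/1) -> clipped, no match (matches: 1)
  'quiet' -> in reference (ref count 1, used 1/1) -> match (matches: 2)
  'never' -> not in reference -> no match (matches: 2)
  'key' -> in reference (ref count 2, used 1/2) -> match (matches: 3)
  'that' -> in reference (ref count 2, used 1/2) -> match (matches: 4)
  'never' -> not in reference -> no match (matches: 4)
  'without' -> in reference (ref count 1, used 1/1) -> match (matches: 5)
  'slowly' -> in reference (ref count 1, used 1/1) -> match (matches: 6)
Clipped matches: 6, Candidate length: 10
Precision = 6/10 = 3/5

3/5


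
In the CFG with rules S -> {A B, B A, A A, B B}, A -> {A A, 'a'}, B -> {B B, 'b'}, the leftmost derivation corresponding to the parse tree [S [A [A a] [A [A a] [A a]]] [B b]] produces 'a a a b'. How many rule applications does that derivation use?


Every bracketed nonterminal node [X ...] in the tree is produced by exactly one rule application.
Reading the tree off as a leftmost derivation:
  Step 1: S  =>  A B   (applied S -> A B)
  Step 2: A B  =>  A A B   (applied A -> A A)
  Step 3: A A B  =>  a A B   (applied A -> a)
  Step 4: a A B  =>  a A A B   (applied A -> A A)
  Step 5: a A A B  =>  a a A B   (applied A -> a)
  Step 6: a a A B  =>  a a a B   (applied A -> a)
  Step 7: a a a B  =>  a a a b   (applied B -> b)
Final yield: a a a b
Total rewrite steps: 7

7


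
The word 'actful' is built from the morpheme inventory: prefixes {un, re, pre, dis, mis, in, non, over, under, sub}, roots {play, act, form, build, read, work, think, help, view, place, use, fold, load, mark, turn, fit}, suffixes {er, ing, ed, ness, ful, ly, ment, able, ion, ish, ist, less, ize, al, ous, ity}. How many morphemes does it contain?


Segmenting 'actful' against the inventory:
  'act' -> root (morpheme 1)
  'ful' -> suffix (morpheme 2)
Total morphemes: 2

2


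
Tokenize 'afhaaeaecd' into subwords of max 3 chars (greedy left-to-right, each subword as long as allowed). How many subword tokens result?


'afhaaeaecd' has 10 characters.
Chunking with max size 3:
  Chunk 1: 'afh' (positions 0-2)
  Chunk 2: 'aae' (positions 3-5)
  Chunk 3: 'aec' (positions 6-8)
  Chunk 4: 'd' (positions 9-9)
Total chunks: ceil(10 / 3) = 4

4


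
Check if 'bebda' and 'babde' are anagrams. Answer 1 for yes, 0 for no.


Sort characters of 'bebda': 'abbde'
Sort characters of 'babde': 'abbde'
Sorted forms match -> they ARE anagrams
Result: 1

1


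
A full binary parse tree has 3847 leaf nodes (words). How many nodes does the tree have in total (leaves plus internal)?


Leaf nodes (terminals): 3847
Internal nodes = n - 1 = 3847 - 1 = 3846
Total = leaves + internal = 3847 + 3846 = 7693

7693


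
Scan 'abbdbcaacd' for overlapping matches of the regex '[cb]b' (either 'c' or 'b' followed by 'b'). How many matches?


Pattern: [cb]b means either 'c' or 'b' followed by 'b'.
Scanning 'abbdbcaacd' position-by-position:
  Pos 0: window 'ab' -> no
  Pos 1: window 'bb' -> MATCH
  Pos 2: window 'bd' -> no
  Pos 3: window 'db' -> no
  Pos 4: window 'bc' -> no
  Pos 5: window 'ca' -> no
  Pos 6: window 'aa' -> no
  Pos 7: window 'ac' -> no
  Pos 8: window 'cd' -> no
  Pos 9: window 'd' -> no
Total matches: 1

1


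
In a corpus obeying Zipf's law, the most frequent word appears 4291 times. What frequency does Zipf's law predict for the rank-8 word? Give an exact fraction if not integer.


Zipf's law: freq(rank) = f1 / rank
f1 = 4291, rank = 8
freq = 4291 / 8
GCD(4291, 8) = 1
Simplified: 4291/8

4291/8


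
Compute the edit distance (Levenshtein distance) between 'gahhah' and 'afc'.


Building DP table for s1='gahhah' (len 6) and s2='afc' (len 3):
       a  f  c
    0  1  2  3
  g 1  1  2  3
  a 2  1  2  3
  h 3  2  2  3
  h 4  3  3  3
  a 5  4  4  4
  h 6  5  5  5
Edit distance = dp[6][3] = 5

5


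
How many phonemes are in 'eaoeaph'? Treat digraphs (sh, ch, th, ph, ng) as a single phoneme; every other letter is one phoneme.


Parsing 'eaoeaph' greedily, digraphs first:
  'e' -> vowel phoneme (phonemes so far: 1)
  'a' -> vowel phoneme (phonemes so far: 2)
  'o' -> vowel phoneme (phonemes so far: 3)
  'e' -> vowel phoneme (phonemes so far: 4)
  'a' -> vowel phoneme (phonemes so far: 5)
  'ph' -> digraph (1 consonant phoneme) (phonemes so far: 6)
Total phonemes: 6

6


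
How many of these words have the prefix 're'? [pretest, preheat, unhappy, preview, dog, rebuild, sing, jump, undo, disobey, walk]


Checking each word for prefix 're':
  'pretest' -> no (count: 0)
  'preheat' -> no (count: 0)
  'unhappy' -> no (count: 0)
  'preview' -> no (count: 0)
  'dog' -> no (count: 0)
  'rebuild' -> YES, starts with 're' (count: 1)
  'sing' -> no (count: 1)
  'jump' -> no (count: 1)
  'undo' -> no (count: 1)
  'disobey' -> no (count: 1)
  'walk' -> no (count: 1)
Total with prefix 're': 1

1


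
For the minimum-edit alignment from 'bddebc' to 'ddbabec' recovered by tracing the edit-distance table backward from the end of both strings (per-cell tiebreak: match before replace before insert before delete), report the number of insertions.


Edit distance = 4. Backtracking from cell (6, 7) with preference match > replace > insert > delete,
then listing the resulting alignment 'bddebc' -> 'ddbabec' left to right:
  Step 1: replace b->d
  Step 2: keep 'd'
  Step 3: replace d->b
  Step 4: replace e->a
  Step 5: keep 'b'
  Step 6: insert 'e' [insertion #1]
  Step 7: keep 'c'
Total insertions: 1

1


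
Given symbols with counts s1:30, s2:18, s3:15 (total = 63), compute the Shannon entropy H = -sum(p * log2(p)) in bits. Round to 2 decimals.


Computing entropy H = -sum(p_i * log2(p_i)):
  s1: p = 30/63 = 0.4762, -p*log2(p) = 0.5097
  s2: p = 18/63 = 0.2857, -p*log2(p) = 0.5164
  s3: p = 15/63 = 0.2381, -p*log2(p) = 0.4929
H = sum of terms = 1.5190
Rounded to 2 decimals: 1.52

1.52


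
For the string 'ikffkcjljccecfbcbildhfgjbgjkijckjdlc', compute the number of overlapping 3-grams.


String 'ikffkcjljccecfbcbildhfgjbgjkijckjdlc' has length L = 36.
Number of overlapping n-grams = L - n + 1
Substituting: 36 - 3 + 1 = 34

34


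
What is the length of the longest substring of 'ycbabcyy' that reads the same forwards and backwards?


Scanning 'ycbabcyy' for palindromic substrings.
Substring at positions 0-6: 'ycbabcy'.
Check: reverse('ycbabcy') = 'ycbabcy' -> palindrome confirmed.
Neighbouring characters ('-' / 'y') break symmetry, so it cannot extend further.
No longer palindromic substring exists; longest length = 7

7


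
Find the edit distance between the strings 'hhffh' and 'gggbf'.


Building DP table for s1='hhffh' (len 5) and s2='gggbf' (len 5):
       g  g  g  b  f
    0  1  2  3  4  5
  h 1  1  2  3  4  5
  h 2  2  2  3  4  5
  f 3  3  3  3  4  4
  f 4  4  4  4  4  4
  h 5  5  5  5  5  5
Edit distance = dp[5][5] = 5

5


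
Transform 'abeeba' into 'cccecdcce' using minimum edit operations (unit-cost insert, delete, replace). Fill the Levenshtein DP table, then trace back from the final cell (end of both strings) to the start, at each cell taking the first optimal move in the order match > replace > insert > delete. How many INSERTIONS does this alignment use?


Edit distance = 8. Backtracking from cell (6, 9) with preference match > replace > insert > delete,
then listing the resulting alignment 'abeeba' -> 'cccecdcce' left to right:
  Step 1: insert 'c' [insertion #1]
  Step 2: replace a->c
  Step 3: replace b->c
  Step 4: keep 'e'
  Step 5: insert 'c' [insertion #2]
  Step 6: insert 'd' [insertion #3]
  Step 7: replace e->c
  Step 8: replace b->c
  Step 9: replace a->e
Total insertions: 3

3


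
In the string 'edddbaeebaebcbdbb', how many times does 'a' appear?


Scanning 'edddbaeebaebcbdbb' for 'a':
  Position 5: 'a' -> MATCH (count: 1)
  Position 9: 'a' -> MATCH (count: 2)
Total occurrences of 'a': 2

2


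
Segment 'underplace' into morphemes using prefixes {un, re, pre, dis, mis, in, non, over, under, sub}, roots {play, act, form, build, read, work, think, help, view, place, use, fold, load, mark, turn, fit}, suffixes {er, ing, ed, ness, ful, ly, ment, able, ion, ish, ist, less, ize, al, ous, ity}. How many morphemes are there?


Segmenting 'underplace' against the inventory:
  'under' -> prefix (morpheme 1)
  'place' -> root (morpheme 2)
Total morphemes: 2

2


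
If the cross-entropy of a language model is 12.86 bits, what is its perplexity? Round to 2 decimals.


Perplexity formula: PP = 2^H
H = 12.86
PP = 2^12.86
Decompose: 2^12.86 = 2^12 * 2^0.86
2^12 = 4096, 2^0.86 ~ 1.8150383
PP ~ 4096 * 1.8150383 = 7434.3968768
Rounded to 2 decimals: 7434.40

7434.40


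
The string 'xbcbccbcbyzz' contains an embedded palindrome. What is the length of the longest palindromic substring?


Scanning 'xbcbccbcbyzz' for palindromic substrings.
Substring at positions 1-8: 'bcbccbcb'.
Check: reverse('bcbccbcb') = 'bcbccbcb' -> palindrome confirmed.
Neighbouring characters ('x' / 'y') break symmetry, so it cannot extend further.
No longer palindromic substring exists; longest length = 8

8


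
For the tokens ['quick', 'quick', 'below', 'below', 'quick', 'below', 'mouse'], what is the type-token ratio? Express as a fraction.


Tokens: 7
Unique types: ('below', 'mouse', 'quick') = 3
TTR = 3/7
Already in lowest terms.

3/7


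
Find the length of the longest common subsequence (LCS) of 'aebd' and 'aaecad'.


DP table for LCS of 'aebd' and 'aaecad':
       a  a  e  c  a  d
    0  0  0  0  0  0  0
  a 0  1  1  1  1  1  1
  e 0  1  1  2  2  2  2
  b 0  1  1  2  2  2  2
  d 0  1  1  2  2  2  3
LCS: 'aed'
LCS length = 3

3


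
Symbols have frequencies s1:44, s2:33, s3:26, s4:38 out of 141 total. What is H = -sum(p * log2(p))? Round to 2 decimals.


Computing entropy H = -sum(p_i * log2(p_i)):
  s1: p = 44/141 = 0.3121, -p*log2(p) = 0.5243
  s2: p = 33/141 = 0.2340, -p*log2(p) = 0.4904
  s3: p = 26/141 = 0.1844, -p*log2(p) = 0.4498
  s4: p = 38/141 = 0.2695, -p*log2(p) = 0.5098
H = sum of terms = 1.9743
Rounded to 2 decimals: 1.97

1.97


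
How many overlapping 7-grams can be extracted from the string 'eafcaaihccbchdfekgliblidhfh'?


String 'eafcaaihccbchdfekgliblidhfh' has length L = 27.
Number of overlapping n-grams = L - n + 1
Substituting: 27 - 7 + 1 = 21

21


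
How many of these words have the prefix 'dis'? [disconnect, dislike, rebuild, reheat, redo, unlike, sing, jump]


Checking each word for prefix 'dis':
  'disconnect' -> YES, starts with 'dis' (count: 1)
  'dislike' -> YES, starts with 'dis' (count: 2)
  'rebuild' -> no (count: 2)
  'reheat' -> no (count: 2)
  'redo' -> no (count: 2)
  'unlike' -> no (count: 2)
  'sing' -> no (count: 2)
  'jump' -> no (count: 2)
Total with prefix 'dis': 2

2


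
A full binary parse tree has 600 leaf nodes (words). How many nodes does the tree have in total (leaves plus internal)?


Leaf nodes (terminals): 600
Internal nodes = n - 1 = 600 - 1 = 599
Total = leaves + internal = 600 + 599 = 1199

1199


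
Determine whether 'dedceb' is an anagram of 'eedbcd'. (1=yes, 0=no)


Sort characters of 'dedceb': 'bcddee'
Sort characters of 'eedbcd': 'bcddee'
Sorted forms match -> they ARE anagrams
Result: 1

1


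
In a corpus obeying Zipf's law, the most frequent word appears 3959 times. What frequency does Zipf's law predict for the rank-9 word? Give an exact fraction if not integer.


Zipf's law: freq(rank) = f1 / rank
f1 = 3959, rank = 9
freq = 3959 / 9
GCD(3959, 9) = 1
Simplified: 3959/9

3959/9


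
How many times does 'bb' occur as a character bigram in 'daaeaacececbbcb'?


Scanning 'daaeaacececbbcb' for bigram 'bb':
  Position 0: 'da' -> no
  Position 1: 'aa' -> no
  Position 2: 'ae' -> no
  Position 3: 'ea' -> no
  Position 4: 'aa' -> no
  Position 5: 'ac' -> no
  Position 6: 'ce' -> no
  Position 7: 'ec' -> no
  Position 8: 'ce' -> no
  Position 9: 'ec' -> no
  Position 10: 'cb' -> no
  Position 11: 'bb' -> MATCH
  Position 12: 'bc' -> no
  Position 13: 'cb' -> no
Total matches: 1

1


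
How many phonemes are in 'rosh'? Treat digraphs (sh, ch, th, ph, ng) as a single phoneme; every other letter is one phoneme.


Parsing 'rosh' greedily, digraphs first:
  'r' -> consonant phoneme (phonemes so far: 1)
  'o' -> vowel phoneme (phonemes so far: 2)
  'sh' -> digraph (1 consonant phoneme) (phonemes so far: 3)
Total phonemes: 3

3


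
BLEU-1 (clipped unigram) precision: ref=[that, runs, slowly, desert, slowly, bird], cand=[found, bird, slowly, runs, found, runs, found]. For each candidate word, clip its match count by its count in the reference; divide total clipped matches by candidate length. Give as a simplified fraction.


Reference word counts: {'bird': 1, 'desert': 1, 'runs': 1, 'slowly': 2, 'that': 1}
Checking each candidate word (with clipping):
  'found' -> not in reference -> no match (matches: 0)
  'bird' -> in reference (ref count 1, used 1/1) -> match (matches: 1)
  'slowly' -> in reference (ref count 2, used 1/2) -> match (matches: 2)
  'runs' -> in reference (ref count 1, used 1/1) -> match (matches: 3)
  'found' -> not in reference -> no match (matches: 3)
  'runs' -> ref count 1 already used up (1/1) -> clipped, no match (matches: 3)
  'found' -> not in reference -> no match (matches: 3)
Clipped matches: 3, Candidate length: 7
Precision = 3/7

3/7


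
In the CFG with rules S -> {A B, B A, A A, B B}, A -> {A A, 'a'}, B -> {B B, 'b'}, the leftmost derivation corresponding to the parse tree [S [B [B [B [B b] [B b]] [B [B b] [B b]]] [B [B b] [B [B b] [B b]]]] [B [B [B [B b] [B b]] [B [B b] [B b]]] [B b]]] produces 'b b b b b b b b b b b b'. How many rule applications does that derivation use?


Every bracketed nonterminal node [X ...] in the tree is produced by exactly one rule application.
Reading the tree off as a leftmost derivation:
  Step 1: S  =>  B B   (applied S -> B B)
  Step 2: B B  =>  B B B   (applied B -> B B)
  Step 3: B B B  =>  B B B B   (applied B -> B B)
  Step 4: B B B B  =>  B B B B B   (applied B -> B B)
  Step 5: B B B B B  =>  b B B B B   (applied B -> b)
  Step 6: b B B B B  =>  b b B B B   (applied B -> b)
  Step 7: b b B B B  =>  b b B B B B   (applied B -> B B)
  Step 8: b b B B B B  =>  b b b B B B   (applied B -> b)
  Step 9: b b b B B B  =>  b b b b B B   (applied B -> b)
  Step 10: b b b b B B  =>  b b b b B B B   (applied B -> B B)
  Step 11: b b b b B B B  =>  b b b b b B B   (applied B -> b)
  Step 12: b b b b b B B  =>  b b b b b B B B   (applied B -> B B)
  Step 13: b b b b b B B B  =>  b b b b b b B B   (applied B -> b)
  Step 14: b b b b b b B B  =>  b b b b b b b B   (applied B -> b)
  Step 15: b b b b b b b B  =>  b b b b b b b B B   (applied B -> B B)
  Step 16: b b b b b b b B B  =>  b b b b b b b B B B   (applied B -> B B)
  Step 17: b b b b b b b B B B  =>  b b b b b b b B B B B   (applied B -> B B)
  Step 18: b b b b b b b B B B B  =>  b b b b b b b b B B B   (applied B -> b)
  Step 19: b b b b b b b b B B B  =>  b b b b b b b b b B B   (applied B -> b)
  Step 20: b b b b b b b b b B B  =>  b b b b b b b b b B B B   (applied B -> B B)
  Step 21: b b b b b b b b b B B B  =>  b b b b b b b b b b B B   (applied B -> b)
  Step 22: b b b b b b b b b b B B  =>  b b b b b b b b b b b B   (applied B -> b)
  Step 23: b b b b b b b b b b b B  =>  b b b b b b b b b b b b   (applied B -> b)
Final yield: b b b b b b b b b b b b
Total rewrite steps: 23

23


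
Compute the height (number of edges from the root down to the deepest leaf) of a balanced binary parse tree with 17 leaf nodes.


In a balanced binary tree with n leaves the deepest leaf is ceil(log2(n)) edges below the root.
log2(17) = 4.0875
ceil(4.0875) = 5
height (edges) = 5

5


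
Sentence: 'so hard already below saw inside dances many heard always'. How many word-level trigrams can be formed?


Word trigrams from [10] words:
  Trigram 1: (so hard already)
  Trigram 2: (hard already below)
  Trigram 3: (already below saw)
  Trigram 4: (below saw inside)
  Trigram 5: (saw inside dances)
  Trigram 6: (inside dances many)
  Trigram 7: (dances many heard)
  Trigram 8: (many heard always)
Total word trigrams: 10 - 2 = 8

8


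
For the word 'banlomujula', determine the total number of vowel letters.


Scanning each character of 'banlomujula':
  Position 1: 'b' -> consonant (running count: 0)
  Position 2: 'a' -> vowel (running count: 1)
  Position 3: 'n' -> consonant (running count: 1)
  Position 4: 'l' -> consonant (running count: 1)
  Position 5: 'o' -> vowel (running count: 2)
  Position 6: 'm' -> consonant (running count: 2)
  Position 7: 'u' -> vowel (running count: 3)
  Position 8: 'j' -> consonant (running count: 3)
  Position 9: 'u' -> vowel (running count: 4)
  Position 10: 'l' -> consonant (running count: 4)
  Position 11: 'a' -> vowel (running count: 5)
Total vowels: 5

5


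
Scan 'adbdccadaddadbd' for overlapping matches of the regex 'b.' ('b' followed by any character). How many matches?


Pattern: b. means 'b' followed by any character.
Scanning 'adbdccadaddadbd' position-by-position:
  Pos 0: window 'ad' -> no
  Pos 1: window 'db' -> no
  Pos 2: window 'bd' -> MATCH
  Pos 3: window 'dc' -> no
  Pos 4: window 'cc' -> no
  Pos 5: window 'ca' -> no
  Pos 6: window 'ad' -> no
  Pos 7: window 'da' -> no
  Pos 8: window 'ad' -> no
  Pos 9: window 'dd' -> no
  Pos 10: window 'da' -> no
  Pos 11: window 'ad' -> no
  Pos 12: window 'db' -> no
  Pos 13: window 'bd' -> MATCH
  Pos 14: window 'd' -> no
Total matches: 2

2


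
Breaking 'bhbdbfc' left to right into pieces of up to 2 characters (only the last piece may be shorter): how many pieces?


'bhbdbfc' has 7 characters.
Chunking with max size 2:
  Chunk 1: 'bh' (positions 0-1)
  Chunk 2: 'bd' (positions 2-3)
  Chunk 3: 'bf' (positions 4-5)
  Chunk 4: 'c' (positions 6-6)
Total chunks: ceil(7 / 2) = 4

4


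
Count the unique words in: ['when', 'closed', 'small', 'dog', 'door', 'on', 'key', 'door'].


Listing all tokens and tracking unique types:
  Token 1: 'when' -> NEW (unique so far: 1)
  Token 2: 'closed' -> NEW (unique so far: 2)
  Token 3: 'small' -> NEW (unique so far: 3)
  Token 4: 'dog' -> NEW (unique so far: 4)
  Token 5: 'door' -> NEW (unique so far: 5)
  Token 6: 'on' -> NEW (unique so far: 6)
  Token 7: 'key' -> NEW (unique so far: 7)
  Token 8: 'door' -> duplicate (unique so far: 7)
Unique types: ('closed', 'dog', 'door', 'key', 'on', 'small', 'when')
Vocabulary size: 7

7


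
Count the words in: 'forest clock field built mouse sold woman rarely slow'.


Counting words by splitting on spaces:
  Word 1: 'forest'
  Word 2: 'clock'
  Word 3: 'field'
  Word 4: 'built'
  Word 5: 'mouse'
  Word 6: 'sold'
  Word 7: 'woman'
  Word 8: 'rarely'
  Word 9: 'slow'
Total words: 9

9


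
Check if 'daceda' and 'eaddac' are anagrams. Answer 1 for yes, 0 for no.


Sort characters of 'daceda': 'aacdde'
Sort characters of 'eaddac': 'aacdde'
Sorted forms match -> they ARE anagrams
Result: 1

1


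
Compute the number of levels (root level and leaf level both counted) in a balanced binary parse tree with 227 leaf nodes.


In a balanced binary tree with n leaves the deepest leaf is ceil(log2(n)) edges below the root,
so counting node levels inclusive of root and leaves gives ceil(log2(n)) + 1 levels.
log2(227) = 7.8265
ceil(7.8265) = 8
levels = 8 + 1 = 9

9


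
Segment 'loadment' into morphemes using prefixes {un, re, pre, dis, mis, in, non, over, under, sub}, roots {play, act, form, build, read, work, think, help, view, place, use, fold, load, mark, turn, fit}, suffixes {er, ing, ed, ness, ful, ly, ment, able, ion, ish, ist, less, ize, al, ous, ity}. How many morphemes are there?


Segmenting 'loadment' against the inventory:
  'load' -> root (morpheme 1)
  'ment' -> suffix (morpheme 2)
Total morphemes: 2

2


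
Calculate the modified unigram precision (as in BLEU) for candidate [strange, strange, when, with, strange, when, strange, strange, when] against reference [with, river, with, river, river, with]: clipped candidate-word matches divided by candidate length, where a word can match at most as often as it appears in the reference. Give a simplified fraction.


Reference word counts: {'river': 3, 'with': 3}
Checking each candidate word (with clipping):
  'strange' -> not in reference -> no match (matches: 0)
  'strange' -> not in reference -> no match (matches: 0)
  'when' -> not in reference -> no match (matches: 0)
  'with' -> in reference (ref count 3, used 1/3) -> match (matches: 1)
  'strange' -> not in reference -> no match (matches: 1)
  'when' -> not in reference -> no match (matches: 1)
  'strange' -> not in reference -> no match (matches: 1)
  'strange' -> not in reference -> no match (matches: 1)
  'when' -> not in reference -> no match (matches: 1)
Clipped matches: 1, Candidate length: 9
Precision = 1/9

1/9


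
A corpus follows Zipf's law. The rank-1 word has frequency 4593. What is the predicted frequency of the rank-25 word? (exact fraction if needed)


Zipf's law: freq(rank) = f1 / rank
f1 = 4593, rank = 25
freq = 4593 / 25
GCD(4593, 25) = 1
Simplified: 4593/25

4593/25


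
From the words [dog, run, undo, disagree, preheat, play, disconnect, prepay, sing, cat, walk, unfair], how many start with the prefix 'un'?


Checking each word for prefix 'un':
  'dog' -> no (count: 0)
  'run' -> no (count: 0)
  'undo' -> YES, starts with 'un' (count: 1)
  'disagree' -> no (count: 1)
  'preheat' -> no (count: 1)
  'play' -> no (count: 1)
  'disconnect' -> no (count: 1)
  'prepay' -> no (count: 1)
  'sing' -> no (count: 1)
  'cat' -> no (count: 1)
  'walk' -> no (count: 1)
  'unfair' -> YES, starts with 'un' (count: 2)
Total with prefix 'un': 2

2


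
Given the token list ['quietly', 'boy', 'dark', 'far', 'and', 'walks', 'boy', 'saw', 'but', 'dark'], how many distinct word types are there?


Listing all tokens and tracking unique types:
  Token 1: 'quietly' -> NEW (unique so far: 1)
  Token 2: 'boy' -> NEW (unique so far: 2)
  Token 3: 'dark' -> NEW (unique so far: 3)
  Token 4: 'far' -> NEW (unique so far: 4)
  Token 5: 'and' -> NEW (unique so far: 5)
  Token 6: 'walks' -> NEW (unique so far: 6)
  Token 7: 'boy' -> duplicate (unique so far: 6)
  Token 8: 'saw' -> NEW (unique so far: 7)
  Token 9: 'but' -> NEW (unique so far: 8)
  Token 10: 'dark' -> duplicate (unique so far: 8)
Unique types: ('and', 'boy', 'but', 'dark', 'far', 'quietly', 'saw', 'walks')
Vocabulary size: 8

8


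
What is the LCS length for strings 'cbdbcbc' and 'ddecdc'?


DP table for LCS of 'cbdbcbc' and 'ddecdc':
       d  d  e  c  d  c
    0  0  0  0  0  0  0
  c 0  0  0  0  1  1  1
  b 0  0  0  0  1  1  1
  d 0  1  1  1  1  2  2
  b 0  1  1  1  1  2  2
  c 0  1  1  1  2  2  3
  b 0  1  1  1  2  2  3
  c 0  1  1  1  2  2  3
LCS: 'cdc'
LCS length = 3

3


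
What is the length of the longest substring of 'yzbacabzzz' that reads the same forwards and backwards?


Scanning 'yzbacabzzz' for palindromic substrings.
Substring at positions 1-7: 'zbacabz'.
Check: reverse('zbacabz') = 'zbacabz' -> palindrome confirmed.
Neighbouring characters ('y' / 'z') break symmetry, so it cannot extend further.
No longer palindromic substring exists; longest length = 7

7


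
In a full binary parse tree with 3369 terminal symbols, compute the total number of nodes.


Leaf nodes (terminals): 3369
Internal nodes = n - 1 = 3369 - 1 = 3368
Total = leaves + internal = 3369 + 3368 = 6737

6737
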